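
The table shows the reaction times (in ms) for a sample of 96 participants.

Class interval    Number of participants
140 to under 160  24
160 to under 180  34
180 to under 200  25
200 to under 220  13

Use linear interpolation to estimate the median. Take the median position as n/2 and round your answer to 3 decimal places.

174.118

Cumulative frequencies: 24, 58, 83, 96
n = 96; position = n/2 = 48.
This falls in the class 160 to under 180: L = 160, F = 24, f = 34, h = 20.
Median ≈ 160 + ((48 − 24) / 34) × 20 = 174.1176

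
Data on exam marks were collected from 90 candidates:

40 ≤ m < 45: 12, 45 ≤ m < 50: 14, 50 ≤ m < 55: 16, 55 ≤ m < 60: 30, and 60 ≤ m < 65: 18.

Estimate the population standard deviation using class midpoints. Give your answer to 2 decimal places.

Midpoints: 42.5, 47.5, 52.5, 57.5, 62.5
n = 90, Σfm = 4865, mean = 54.0556
Σfm² = 266862.5
Σf(m − x̄)² = Σfm² − (Σfm)²/n = 266862.5 − 4865²/90 = 3882.2222
Population variance = 3882.2222 / 90 = 43.1358
Standard deviation = √43.1358 = 6.5678

6.57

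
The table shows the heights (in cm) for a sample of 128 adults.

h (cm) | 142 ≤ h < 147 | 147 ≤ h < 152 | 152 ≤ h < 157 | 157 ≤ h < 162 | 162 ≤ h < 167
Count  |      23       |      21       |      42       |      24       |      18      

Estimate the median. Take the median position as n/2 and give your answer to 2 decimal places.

154.38

Cumulative frequencies: 23, 44, 86, 110, 128
n = 128; position = n/2 = 64.
This falls in the class 152 ≤ h < 157: L = 152, F = 44, f = 42, h = 5.
Median ≈ 152 + ((64 − 44) / 42) × 5 = 154.3810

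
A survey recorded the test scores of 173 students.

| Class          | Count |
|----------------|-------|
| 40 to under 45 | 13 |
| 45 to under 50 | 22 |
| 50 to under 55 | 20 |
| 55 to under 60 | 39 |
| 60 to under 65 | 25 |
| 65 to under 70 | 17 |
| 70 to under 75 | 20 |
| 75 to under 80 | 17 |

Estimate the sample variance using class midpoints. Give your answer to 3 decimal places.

Midpoints: 42.5, 47.5, 52.5, 57.5, 62.5, 67.5, 72.5, 77.5
n = 173, Σfm = 10367.5, mean = 59.9277
Σfm² = 639531.25
Σf(m − x̄)² = Σfm² − (Σfm)²/n = 639531.25 − 10367.5²/173 = 18230.3468
Sample variance = 18230.3468 / 172 = 105.9904

105.990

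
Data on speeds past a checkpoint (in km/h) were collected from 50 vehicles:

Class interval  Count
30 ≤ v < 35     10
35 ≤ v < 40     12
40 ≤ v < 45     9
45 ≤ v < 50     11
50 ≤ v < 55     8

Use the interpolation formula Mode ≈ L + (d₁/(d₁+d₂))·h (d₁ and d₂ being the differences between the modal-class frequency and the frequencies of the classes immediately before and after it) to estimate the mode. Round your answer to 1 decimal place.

37.0

Modal class: 35 ≤ v < 40 (highest frequency 12).
d₁ = 12 − 10 = 2, d₂ = 12 − 9 = 3
Mode ≈ 35 + (2/(2+3)) × 5 = 35 + 2.0000 = 37.0000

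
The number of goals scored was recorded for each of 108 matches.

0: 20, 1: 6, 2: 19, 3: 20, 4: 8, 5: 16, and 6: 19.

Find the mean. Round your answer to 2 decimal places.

Values: 0, 1, 2, 3, 4, 5, 6
Σfx = 20×0 + 6×1 + 19×2 + 20×3 + 8×4 + 16×5 + 19×6 = 330
n = Σf = 108
Mean = 330 / 108 = 3.0556

3.06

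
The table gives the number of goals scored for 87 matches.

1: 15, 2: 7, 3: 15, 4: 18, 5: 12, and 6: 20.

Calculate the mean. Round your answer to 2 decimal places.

Values: 1, 2, 3, 4, 5, 6
Σfx = 15×1 + 7×2 + 15×3 + 18×4 + 12×5 + 20×6 = 326
n = Σf = 87
Mean = 326 / 87 = 3.7471

3.75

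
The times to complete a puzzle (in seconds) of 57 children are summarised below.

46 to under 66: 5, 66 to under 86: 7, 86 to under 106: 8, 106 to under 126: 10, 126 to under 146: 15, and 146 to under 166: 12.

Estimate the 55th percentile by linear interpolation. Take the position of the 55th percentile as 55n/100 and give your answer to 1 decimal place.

127.8

Cumulative frequencies: 5, 12, 20, 30, 45, 57
n = 57; position = 55n/100 = 31.35.
This falls in the class 126 to under 146: L = 126, F = 30, f = 15, h = 20.
55th percentile ≈ 126 + ((31.35 − 30) / 15) × 20 = 127.8000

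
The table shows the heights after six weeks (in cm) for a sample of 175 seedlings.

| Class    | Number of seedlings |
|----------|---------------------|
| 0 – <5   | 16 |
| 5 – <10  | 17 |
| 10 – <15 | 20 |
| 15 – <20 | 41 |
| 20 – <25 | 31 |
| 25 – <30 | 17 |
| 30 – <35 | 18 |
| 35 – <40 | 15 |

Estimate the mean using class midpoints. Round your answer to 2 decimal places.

19.70

Midpoints: 2.5, 7.5, 12.5, 17.5, 22.5, 27.5, 32.5, 37.5
Σfm = 16×2.5 + 17×7.5 + 20×12.5 + 41×17.5 + 31×22.5 + 17×27.5 + 18×32.5 + 15×37.5 = 3447.5
n = Σf = 175
Mean = 3447.5 / 175 = 19.7000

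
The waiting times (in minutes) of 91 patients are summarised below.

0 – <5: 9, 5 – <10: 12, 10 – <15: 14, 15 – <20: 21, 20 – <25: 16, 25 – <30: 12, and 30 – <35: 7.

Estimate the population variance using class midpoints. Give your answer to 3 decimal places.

74.128

Midpoints: 2.5, 7.5, 12.5, 17.5, 22.5, 27.5, 32.5
n = 91, Σfm = 1572.5, mean = 17.2802
Σfm² = 33918.75
Σf(m − x̄)² = Σfm² − (Σfm)²/n = 33918.75 − 1572.5²/91 = 6745.6044
Population variance = 6745.6044 / 91 = 74.1275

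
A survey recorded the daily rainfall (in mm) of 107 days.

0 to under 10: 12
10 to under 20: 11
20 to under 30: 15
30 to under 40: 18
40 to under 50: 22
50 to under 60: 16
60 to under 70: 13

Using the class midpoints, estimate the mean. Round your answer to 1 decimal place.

36.9

Midpoints: 5, 15, 25, 35, 45, 55, 65
Σfm = 12×5 + 11×15 + 15×25 + 18×35 + 22×45 + 16×55 + 13×65 = 3945
n = Σf = 107
Mean = 3945 / 107 = 36.8692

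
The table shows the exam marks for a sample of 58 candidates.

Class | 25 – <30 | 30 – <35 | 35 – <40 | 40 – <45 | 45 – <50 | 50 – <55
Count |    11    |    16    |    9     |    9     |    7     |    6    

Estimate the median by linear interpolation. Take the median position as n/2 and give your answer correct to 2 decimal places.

36.11

Cumulative frequencies: 11, 27, 36, 45, 52, 58
n = 58; position = n/2 = 29.
This falls in the class 35 – <40: L = 35, F = 27, f = 9, h = 5.
Median ≈ 35 + ((29 − 27) / 9) × 5 = 36.1111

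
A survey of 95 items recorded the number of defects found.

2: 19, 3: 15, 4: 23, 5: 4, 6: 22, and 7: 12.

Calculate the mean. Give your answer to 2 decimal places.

Values: 2, 3, 4, 5, 6, 7
Σfx = 19×2 + 15×3 + 23×4 + 4×5 + 22×6 + 12×7 = 411
n = Σf = 95
Mean = 411 / 95 = 4.3263

4.33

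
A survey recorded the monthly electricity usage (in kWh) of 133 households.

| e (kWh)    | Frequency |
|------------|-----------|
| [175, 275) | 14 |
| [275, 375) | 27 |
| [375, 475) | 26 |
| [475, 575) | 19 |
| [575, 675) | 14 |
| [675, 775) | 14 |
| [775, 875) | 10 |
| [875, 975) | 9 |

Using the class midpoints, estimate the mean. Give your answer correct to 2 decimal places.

Midpoints: 225, 325, 425, 525, 625, 725, 825, 925
Σfm = 14×225 + 27×325 + 26×425 + 19×525 + 14×625 + 14×725 + 10×825 + 9×925 = 68425
n = Σf = 133
Mean = 68425 / 133 = 514.4737

514.47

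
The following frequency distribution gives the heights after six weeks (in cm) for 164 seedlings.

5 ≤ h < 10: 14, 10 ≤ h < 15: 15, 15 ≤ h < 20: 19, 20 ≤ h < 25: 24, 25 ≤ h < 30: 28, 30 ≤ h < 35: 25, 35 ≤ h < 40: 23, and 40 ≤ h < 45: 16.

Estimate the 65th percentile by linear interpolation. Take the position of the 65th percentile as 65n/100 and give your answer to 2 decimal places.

Cumulative frequencies: 14, 29, 48, 72, 100, 125, 148, 164
n = 164; position = 65n/100 = 106.6.
This falls in the class 30 ≤ h < 35: L = 30, F = 100, f = 25, h = 5.
65th percentile ≈ 30 + ((106.6 − 100) / 25) × 5 = 31.3200

31.32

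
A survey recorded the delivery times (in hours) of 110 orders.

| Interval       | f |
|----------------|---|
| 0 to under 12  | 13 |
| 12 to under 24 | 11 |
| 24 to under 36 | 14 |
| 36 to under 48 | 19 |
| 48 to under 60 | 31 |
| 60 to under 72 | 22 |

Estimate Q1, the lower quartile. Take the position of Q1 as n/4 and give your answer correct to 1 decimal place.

27.0

Cumulative frequencies: 13, 24, 38, 57, 88, 110
n = 110; position = n/4 = 27.5.
This falls in the class 24 to under 36: L = 24, F = 24, f = 14, h = 12.
Lower quartile ≈ 24 + ((27.5 − 24) / 14) × 12 = 27.0000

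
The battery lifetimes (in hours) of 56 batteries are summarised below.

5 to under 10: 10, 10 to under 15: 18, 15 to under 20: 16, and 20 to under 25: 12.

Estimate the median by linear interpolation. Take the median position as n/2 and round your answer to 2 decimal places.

Cumulative frequencies: 10, 28, 44, 56
n = 56; position = n/2 = 28.
This falls in the class 10 to under 15: L = 10, F = 10, f = 18, h = 5.
Median ≈ 10 + ((28 − 10) / 18) × 5 = 15.0000

15.00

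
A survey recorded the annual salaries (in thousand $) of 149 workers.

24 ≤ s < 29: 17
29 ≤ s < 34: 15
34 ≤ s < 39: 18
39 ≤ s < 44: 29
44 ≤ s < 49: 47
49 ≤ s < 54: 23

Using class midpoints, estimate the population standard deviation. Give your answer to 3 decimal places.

7.877

Midpoints: 26.5, 31.5, 36.5, 41.5, 46.5, 51.5
n = 149, Σfm = 6153.5, mean = 41.2987
Σfm² = 263375.25
Σf(m − x̄)² = Σfm² − (Σfm)²/n = 263375.25 − 6153.5²/149 = 9243.9597
Population variance = 9243.9597 / 149 = 62.0400
Standard deviation = √62.0400 = 7.8765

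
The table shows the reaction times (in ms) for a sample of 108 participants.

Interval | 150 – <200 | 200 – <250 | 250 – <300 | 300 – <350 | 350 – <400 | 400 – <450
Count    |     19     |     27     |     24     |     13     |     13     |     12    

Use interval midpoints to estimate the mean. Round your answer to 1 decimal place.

279.6

Midpoints: 175, 225, 275, 325, 375, 425
Σfm = 19×175 + 27×225 + 24×275 + 13×325 + 13×375 + 12×425 = 30200
n = Σf = 108
Mean = 30200 / 108 = 279.6296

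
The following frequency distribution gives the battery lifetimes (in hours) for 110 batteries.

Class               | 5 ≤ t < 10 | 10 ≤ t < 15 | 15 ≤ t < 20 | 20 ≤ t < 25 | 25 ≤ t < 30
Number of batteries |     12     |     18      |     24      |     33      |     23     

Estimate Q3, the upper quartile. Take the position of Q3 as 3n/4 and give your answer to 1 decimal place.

Cumulative frequencies: 12, 30, 54, 87, 110
n = 110; position = 3n/4 = 82.5.
This falls in the class 20 ≤ t < 25: L = 20, F = 54, f = 33, h = 5.
Upper quartile ≈ 20 + ((82.5 − 54) / 33) × 5 = 24.3182

24.3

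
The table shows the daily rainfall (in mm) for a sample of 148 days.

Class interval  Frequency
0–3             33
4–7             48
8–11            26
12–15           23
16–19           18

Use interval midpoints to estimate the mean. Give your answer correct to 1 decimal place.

8.0

Midpoints: 1.5, 5.5, 9.5, 13.5, 17.5
Σfm = 33×1.5 + 48×5.5 + 26×9.5 + 23×13.5 + 18×17.5 = 1186
n = Σf = 148
Mean = 1186 / 148 = 8.0135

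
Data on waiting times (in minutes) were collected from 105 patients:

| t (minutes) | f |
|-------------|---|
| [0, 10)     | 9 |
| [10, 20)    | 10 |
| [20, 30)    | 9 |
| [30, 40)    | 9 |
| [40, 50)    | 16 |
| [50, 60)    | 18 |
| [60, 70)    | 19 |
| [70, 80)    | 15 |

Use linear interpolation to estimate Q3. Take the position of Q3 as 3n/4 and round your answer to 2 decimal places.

64.08

Cumulative frequencies: 9, 19, 28, 37, 53, 71, 90, 105
n = 105; position = 3n/4 = 78.75.
This falls in the class [60, 70): L = 60, F = 71, f = 19, h = 10.
Upper quartile ≈ 60 + ((78.75 − 71) / 19) × 10 = 64.0789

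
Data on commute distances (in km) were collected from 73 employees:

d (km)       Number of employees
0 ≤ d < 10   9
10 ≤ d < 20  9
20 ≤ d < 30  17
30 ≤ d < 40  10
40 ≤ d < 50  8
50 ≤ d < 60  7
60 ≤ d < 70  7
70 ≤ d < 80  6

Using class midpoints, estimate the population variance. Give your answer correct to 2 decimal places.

Midpoints: 5, 15, 25, 35, 45, 55, 65, 75
n = 73, Σfm = 2605, mean = 35.6849
Σfm² = 125825
Σf(m − x̄)² = Σfm² − (Σfm)²/n = 125825 − 2605²/73 = 32865.7534
Population variance = 32865.7534 / 73 = 450.2158

450.22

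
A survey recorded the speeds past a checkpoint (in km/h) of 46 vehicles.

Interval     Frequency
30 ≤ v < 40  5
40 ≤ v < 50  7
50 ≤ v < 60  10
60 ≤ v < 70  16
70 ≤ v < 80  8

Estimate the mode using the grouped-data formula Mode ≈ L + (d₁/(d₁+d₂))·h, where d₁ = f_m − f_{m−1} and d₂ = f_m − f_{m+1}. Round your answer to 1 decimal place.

64.3

Modal class: 60 ≤ v < 70 (highest frequency 16).
d₁ = 16 − 10 = 6, d₂ = 16 − 8 = 8
Mode ≈ 60 + (6/(6+8)) × 10 = 60 + 4.2857 = 64.2857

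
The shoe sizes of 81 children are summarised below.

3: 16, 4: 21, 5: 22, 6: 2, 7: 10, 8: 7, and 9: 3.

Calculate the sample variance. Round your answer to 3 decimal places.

Values: 3, 4, 5, 6, 7, 8, 9
n = 81, Σfx = 407, mean = 5.0247
Σfx² = 2283
Σf(x − x̄)² = Σfx² − (Σfx)²/n = 2283 − 407²/81 = 237.9506
Sample variance = 237.9506 / 80 = 2.9744

2.974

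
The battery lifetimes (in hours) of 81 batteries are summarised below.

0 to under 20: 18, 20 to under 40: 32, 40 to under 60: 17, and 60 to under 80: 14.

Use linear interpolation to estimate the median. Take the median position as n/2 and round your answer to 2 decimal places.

34.06

Cumulative frequencies: 18, 50, 67, 81
n = 81; position = n/2 = 40.5.
This falls in the class 20 to under 40: L = 20, F = 18, f = 32, h = 20.
Median ≈ 20 + ((40.5 − 18) / 32) × 20 = 34.0625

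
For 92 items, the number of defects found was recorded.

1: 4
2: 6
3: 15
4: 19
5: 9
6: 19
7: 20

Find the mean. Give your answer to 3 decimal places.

Values: 1, 2, 3, 4, 5, 6, 7
Σfx = 4×1 + 6×2 + 15×3 + 19×4 + 9×5 + 19×6 + 20×7 = 436
n = Σf = 92
Mean = 436 / 92 = 4.7391

4.739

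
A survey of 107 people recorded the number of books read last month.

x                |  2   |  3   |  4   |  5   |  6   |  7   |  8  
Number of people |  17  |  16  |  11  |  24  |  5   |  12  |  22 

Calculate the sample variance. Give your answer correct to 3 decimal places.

Values: 2, 3, 4, 5, 6, 7, 8
n = 107, Σfx = 536, mean = 5.0093
Σfx² = 3164
Σf(x − x̄)² = Σfx² − (Σfx)²/n = 3164 − 536²/107 = 478.9907
Sample variance = 478.9907 / 106 = 4.5188

4.519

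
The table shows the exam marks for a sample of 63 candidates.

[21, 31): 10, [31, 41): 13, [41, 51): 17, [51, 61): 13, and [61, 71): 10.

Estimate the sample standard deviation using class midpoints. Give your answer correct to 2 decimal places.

Midpoints: 26, 36, 46, 56, 66
n = 63, Σfm = 2898, mean = 46.0000
Σfm² = 143908
Σf(m − x̄)² = Σfm² − (Σfm)²/n = 143908 − 2898²/63 = 10600.0000
Sample variance = 10600.0000 / 62 = 170.9677
Standard deviation = √170.9677 = 13.0755

13.08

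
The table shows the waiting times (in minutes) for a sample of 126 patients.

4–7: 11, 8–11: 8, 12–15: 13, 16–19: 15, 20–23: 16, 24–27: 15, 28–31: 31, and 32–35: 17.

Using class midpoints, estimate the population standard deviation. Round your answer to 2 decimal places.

Midpoints: 5.5, 9.5, 13.5, 17.5, 21.5, 25.5, 29.5, 33.5
n = 126, Σfm = 2785, mean = 22.1032
Σfm² = 71223.5
Σf(m − x̄)² = Σfm² − (Σfm)²/n = 71223.5 − 2785²/126 = 9666.1587
Population variance = 9666.1587 / 126 = 76.7155
Standard deviation = √76.7155 = 8.7587

8.76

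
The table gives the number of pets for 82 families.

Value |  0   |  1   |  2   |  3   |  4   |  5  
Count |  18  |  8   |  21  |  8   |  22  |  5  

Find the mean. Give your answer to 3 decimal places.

Values: 0, 1, 2, 3, 4, 5
Σfx = 18×0 + 8×1 + 21×2 + 8×3 + 22×4 + 5×5 = 187
n = Σf = 82
Mean = 187 / 82 = 2.2805

2.280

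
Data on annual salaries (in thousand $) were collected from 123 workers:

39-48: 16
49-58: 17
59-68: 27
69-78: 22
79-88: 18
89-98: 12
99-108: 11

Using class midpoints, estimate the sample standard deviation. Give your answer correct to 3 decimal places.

Midpoints: 43.5, 53.5, 63.5, 73.5, 83.5, 93.5, 103.5
n = 123, Σfm = 8700.5, mean = 70.7358
Σfm² = 654896.75
Σf(m − x̄)² = Σfm² − (Σfm)²/n = 654896.75 − 8700.5²/123 = 39460.1626
Sample variance = 39460.1626 / 122 = 323.4440
Standard deviation = √323.4440 = 17.9845

17.985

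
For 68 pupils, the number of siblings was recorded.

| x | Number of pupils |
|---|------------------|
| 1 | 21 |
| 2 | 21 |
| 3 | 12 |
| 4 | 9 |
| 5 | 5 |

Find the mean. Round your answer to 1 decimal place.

Values: 1, 2, 3, 4, 5
Σfx = 21×1 + 21×2 + 12×3 + 9×4 + 5×5 = 160
n = Σf = 68
Mean = 160 / 68 = 2.3529

2.4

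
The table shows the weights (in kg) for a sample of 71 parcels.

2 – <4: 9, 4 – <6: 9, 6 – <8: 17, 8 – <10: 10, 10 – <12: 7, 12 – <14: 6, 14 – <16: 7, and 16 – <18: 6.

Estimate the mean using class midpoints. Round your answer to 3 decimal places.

9.056

Midpoints: 3, 5, 7, 9, 11, 13, 15, 17
Σfm = 9×3 + 9×5 + 17×7 + 10×9 + 7×11 + 6×13 + 7×15 + 6×17 = 643
n = Σf = 71
Mean = 643 / 71 = 9.0563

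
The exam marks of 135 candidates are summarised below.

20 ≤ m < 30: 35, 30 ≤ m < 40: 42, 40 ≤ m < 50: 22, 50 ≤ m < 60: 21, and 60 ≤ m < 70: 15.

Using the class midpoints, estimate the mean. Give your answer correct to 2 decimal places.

Midpoints: 25, 35, 45, 55, 65
Σfm = 35×25 + 42×35 + 22×45 + 21×55 + 15×65 = 5465
n = Σf = 135
Mean = 5465 / 135 = 40.4815

40.48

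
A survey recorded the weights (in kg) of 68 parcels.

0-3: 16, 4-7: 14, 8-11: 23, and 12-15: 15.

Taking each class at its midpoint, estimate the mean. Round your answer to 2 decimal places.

7.68

Midpoints: 1.5, 5.5, 9.5, 13.5
Σfm = 16×1.5 + 14×5.5 + 23×9.5 + 15×13.5 = 522
n = Σf = 68
Mean = 522 / 68 = 7.6765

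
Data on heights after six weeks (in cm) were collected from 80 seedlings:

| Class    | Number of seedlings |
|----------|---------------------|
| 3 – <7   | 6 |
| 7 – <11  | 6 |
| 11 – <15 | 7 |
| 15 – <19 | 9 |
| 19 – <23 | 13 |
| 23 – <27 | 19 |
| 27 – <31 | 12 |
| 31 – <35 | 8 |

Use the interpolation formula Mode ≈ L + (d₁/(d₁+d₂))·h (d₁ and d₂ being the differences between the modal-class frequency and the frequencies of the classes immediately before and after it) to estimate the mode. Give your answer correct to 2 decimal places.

24.85

Modal class: 23 – <27 (highest frequency 19).
d₁ = 19 − 13 = 6, d₂ = 19 − 12 = 7
Mode ≈ 23 + (6/(6+7)) × 4 = 23 + 1.8462 = 24.8462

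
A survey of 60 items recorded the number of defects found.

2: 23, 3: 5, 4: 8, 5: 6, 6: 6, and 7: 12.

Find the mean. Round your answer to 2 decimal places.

Values: 2, 3, 4, 5, 6, 7
Σfx = 23×2 + 5×3 + 8×4 + 6×5 + 6×6 + 12×7 = 243
n = Σf = 60
Mean = 243 / 60 = 4.0500

4.05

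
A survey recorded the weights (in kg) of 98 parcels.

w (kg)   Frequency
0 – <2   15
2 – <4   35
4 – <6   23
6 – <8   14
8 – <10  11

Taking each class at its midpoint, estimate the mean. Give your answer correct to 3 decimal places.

4.408

Midpoints: 1, 3, 5, 7, 9
Σfm = 15×1 + 35×3 + 23×5 + 14×7 + 11×9 = 432
n = Σf = 98
Mean = 432 / 98 = 4.4082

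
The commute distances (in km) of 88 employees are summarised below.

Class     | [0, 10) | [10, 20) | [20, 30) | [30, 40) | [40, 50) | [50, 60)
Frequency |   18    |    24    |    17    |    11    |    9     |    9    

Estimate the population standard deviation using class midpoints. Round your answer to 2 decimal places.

15.95

Midpoints: 5, 15, 25, 35, 45, 55
n = 88, Σfm = 2160, mean = 24.5455
Σfm² = 75400
Σf(m − x̄)² = Σfm² − (Σfm)²/n = 75400 − 2160²/88 = 22381.8182
Population variance = 22381.8182 / 88 = 254.3388
Standard deviation = √254.3388 = 15.9480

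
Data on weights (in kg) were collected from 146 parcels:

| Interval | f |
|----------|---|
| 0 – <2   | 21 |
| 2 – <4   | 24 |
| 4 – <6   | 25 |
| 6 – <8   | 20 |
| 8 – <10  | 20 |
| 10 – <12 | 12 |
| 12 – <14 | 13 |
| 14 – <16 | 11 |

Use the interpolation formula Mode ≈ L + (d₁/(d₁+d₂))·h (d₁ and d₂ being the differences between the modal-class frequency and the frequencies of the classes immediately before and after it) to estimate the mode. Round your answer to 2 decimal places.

4.33

Modal class: 4 – <6 (highest frequency 25).
d₁ = 25 − 24 = 1, d₂ = 25 − 20 = 5
Mode ≈ 4 + (1/(1+5)) × 2 = 4 + 0.3333 = 4.3333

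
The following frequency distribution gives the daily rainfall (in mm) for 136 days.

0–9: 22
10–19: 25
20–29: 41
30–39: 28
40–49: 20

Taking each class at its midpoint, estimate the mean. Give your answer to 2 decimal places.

Midpoints: 4.5, 14.5, 24.5, 34.5, 44.5
Σfm = 22×4.5 + 25×14.5 + 41×24.5 + 28×34.5 + 20×44.5 = 3322
n = Σf = 136
Mean = 3322 / 136 = 24.4265

24.43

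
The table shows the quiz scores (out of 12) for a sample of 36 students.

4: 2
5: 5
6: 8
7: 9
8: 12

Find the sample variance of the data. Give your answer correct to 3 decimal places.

Values: 4, 5, 6, 7, 8
n = 36, Σfx = 240, mean = 6.6667
Σfx² = 1654
Σf(x − x̄)² = Σfx² − (Σfx)²/n = 1654 − 240²/36 = 54.0000
Sample variance = 54.0000 / 35 = 1.5429

1.543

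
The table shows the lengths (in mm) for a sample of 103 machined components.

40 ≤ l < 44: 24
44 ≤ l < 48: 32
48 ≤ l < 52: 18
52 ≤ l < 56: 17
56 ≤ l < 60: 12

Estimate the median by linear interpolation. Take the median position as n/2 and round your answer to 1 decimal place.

Cumulative frequencies: 24, 56, 74, 91, 103
n = 103; position = n/2 = 51.5.
This falls in the class 44 ≤ l < 48: L = 44, F = 24, f = 32, h = 4.
Median ≈ 44 + ((51.5 − 24) / 32) × 4 = 47.4375

47.4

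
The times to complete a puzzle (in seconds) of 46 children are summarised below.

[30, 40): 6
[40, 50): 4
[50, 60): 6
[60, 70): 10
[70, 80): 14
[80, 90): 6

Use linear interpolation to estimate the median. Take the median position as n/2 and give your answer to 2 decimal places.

Cumulative frequencies: 6, 10, 16, 26, 40, 46
n = 46; position = n/2 = 23.
This falls in the class [60, 70): L = 60, F = 16, f = 10, h = 10.
Median ≈ 60 + ((23 − 16) / 10) × 10 = 67.0000

67.00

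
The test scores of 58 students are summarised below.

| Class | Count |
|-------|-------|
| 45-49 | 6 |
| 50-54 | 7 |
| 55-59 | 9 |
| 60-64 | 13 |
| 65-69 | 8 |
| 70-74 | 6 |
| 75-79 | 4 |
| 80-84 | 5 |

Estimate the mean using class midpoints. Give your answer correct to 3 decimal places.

62.948

Midpoints: 47, 52, 57, 62, 67, 72, 77, 82
Σfm = 6×47 + 7×52 + 9×57 + 13×62 + 8×67 + 6×72 + 4×77 + 5×82 = 3651
n = Σf = 58
Mean = 3651 / 58 = 62.9483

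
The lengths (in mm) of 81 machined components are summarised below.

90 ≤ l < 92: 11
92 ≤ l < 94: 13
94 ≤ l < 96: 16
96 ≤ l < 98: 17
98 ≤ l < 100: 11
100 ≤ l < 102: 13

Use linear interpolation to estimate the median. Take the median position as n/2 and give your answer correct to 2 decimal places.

Cumulative frequencies: 11, 24, 40, 57, 68, 81
n = 81; position = n/2 = 40.5.
This falls in the class 96 ≤ l < 98: L = 96, F = 40, f = 17, h = 2.
Median ≈ 96 + ((40.5 − 40) / 17) × 2 = 96.0588

96.06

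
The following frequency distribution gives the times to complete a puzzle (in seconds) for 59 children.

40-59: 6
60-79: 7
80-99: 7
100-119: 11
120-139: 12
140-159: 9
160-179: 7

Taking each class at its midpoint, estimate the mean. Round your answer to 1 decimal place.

Midpoints: 49.5, 69.5, 89.5, 109.5, 129.5, 149.5, 169.5
Σfm = 6×49.5 + 7×69.5 + 7×89.5 + 11×109.5 + 12×129.5 + 9×149.5 + 7×169.5 = 6700.5
n = Σf = 59
Mean = 6700.5 / 59 = 113.5678

113.6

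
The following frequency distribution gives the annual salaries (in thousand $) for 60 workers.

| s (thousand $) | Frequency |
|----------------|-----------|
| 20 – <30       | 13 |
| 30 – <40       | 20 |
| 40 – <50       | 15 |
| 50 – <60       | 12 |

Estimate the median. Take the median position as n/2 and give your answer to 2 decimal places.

Cumulative frequencies: 13, 33, 48, 60
n = 60; position = n/2 = 30.
This falls in the class 30 – <40: L = 30, F = 13, f = 20, h = 10.
Median ≈ 30 + ((30 − 13) / 20) × 10 = 38.5000

38.50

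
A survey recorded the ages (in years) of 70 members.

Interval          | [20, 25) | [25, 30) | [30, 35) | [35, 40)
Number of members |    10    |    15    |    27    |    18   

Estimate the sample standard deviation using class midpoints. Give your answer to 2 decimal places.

Midpoints: 22.5, 27.5, 32.5, 37.5
n = 70, Σfm = 2190, mean = 31.2857
Σfm² = 70237.5
Σf(m − x̄)² = Σfm² − (Σfm)²/n = 70237.5 − 2190²/70 = 1721.7857
Sample variance = 1721.7857 / 69 = 24.9534
Standard deviation = √24.9534 = 4.9953

5.00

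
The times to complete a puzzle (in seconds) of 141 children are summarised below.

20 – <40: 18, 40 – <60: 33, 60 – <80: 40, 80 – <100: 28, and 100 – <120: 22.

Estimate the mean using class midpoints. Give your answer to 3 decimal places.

70.426

Midpoints: 30, 50, 70, 90, 110
Σfm = 18×30 + 33×50 + 40×70 + 28×90 + 22×110 = 9930
n = Σf = 141
Mean = 9930 / 141 = 70.4255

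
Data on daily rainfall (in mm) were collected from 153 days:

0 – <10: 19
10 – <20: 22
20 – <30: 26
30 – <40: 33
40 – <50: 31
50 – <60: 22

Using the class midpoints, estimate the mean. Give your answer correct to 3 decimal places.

31.601

Midpoints: 5, 15, 25, 35, 45, 55
Σfm = 19×5 + 22×15 + 26×25 + 33×35 + 31×45 + 22×55 = 4835
n = Σf = 153
Mean = 4835 / 153 = 31.6013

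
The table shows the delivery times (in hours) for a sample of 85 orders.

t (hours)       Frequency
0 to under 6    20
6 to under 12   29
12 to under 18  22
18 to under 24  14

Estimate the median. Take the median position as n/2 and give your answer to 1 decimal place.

10.7

Cumulative frequencies: 20, 49, 71, 85
n = 85; position = n/2 = 42.5.
This falls in the class 6 to under 12: L = 6, F = 20, f = 29, h = 6.
Median ≈ 6 + ((42.5 − 20) / 29) × 6 = 10.6552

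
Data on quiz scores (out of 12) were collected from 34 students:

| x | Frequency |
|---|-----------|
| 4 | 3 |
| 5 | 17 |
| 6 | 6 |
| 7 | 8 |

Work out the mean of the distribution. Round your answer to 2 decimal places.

Values: 4, 5, 6, 7
Σfx = 3×4 + 17×5 + 6×6 + 8×7 = 189
n = Σf = 34
Mean = 189 / 34 = 5.5588

5.56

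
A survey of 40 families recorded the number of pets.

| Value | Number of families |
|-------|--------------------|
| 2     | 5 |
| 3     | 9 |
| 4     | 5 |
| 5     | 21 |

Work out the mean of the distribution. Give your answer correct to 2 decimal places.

Values: 2, 3, 4, 5
Σfx = 5×2 + 9×3 + 5×4 + 21×5 = 162
n = Σf = 40
Mean = 162 / 40 = 4.0500

4.05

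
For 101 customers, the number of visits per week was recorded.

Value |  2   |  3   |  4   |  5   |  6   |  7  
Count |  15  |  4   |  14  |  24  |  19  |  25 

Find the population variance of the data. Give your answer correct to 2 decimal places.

2.81

Values: 2, 3, 4, 5, 6, 7
n = 101, Σfx = 507, mean = 5.0198
Σfx² = 2829
Σf(x − x̄)² = Σfx² − (Σfx)²/n = 2829 − 507²/101 = 283.9604
Population variance = 283.9604 / 101 = 2.8115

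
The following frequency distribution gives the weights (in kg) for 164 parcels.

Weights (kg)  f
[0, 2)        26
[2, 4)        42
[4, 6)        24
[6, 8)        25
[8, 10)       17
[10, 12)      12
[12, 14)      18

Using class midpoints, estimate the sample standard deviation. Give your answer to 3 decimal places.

3.845

Midpoints: 1, 3, 5, 7, 9, 11, 13
n = 164, Σfm = 966, mean = 5.8902
Σfm² = 8100
Σf(m − x̄)² = Σfm² − (Σfm)²/n = 8100 − 966²/164 = 2410.0244
Sample variance = 2410.0244 / 163 = 14.7854
Standard deviation = √14.7854 = 3.8452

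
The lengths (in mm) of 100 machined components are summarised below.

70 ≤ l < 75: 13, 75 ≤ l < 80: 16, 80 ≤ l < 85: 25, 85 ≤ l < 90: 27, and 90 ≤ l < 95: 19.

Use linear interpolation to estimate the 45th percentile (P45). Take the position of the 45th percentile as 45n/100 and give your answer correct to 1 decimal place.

Cumulative frequencies: 13, 29, 54, 81, 100
n = 100; position = 45n/100 = 45.
This falls in the class 80 ≤ l < 85: L = 80, F = 29, f = 25, h = 5.
45th percentile ≈ 80 + ((45 − 29) / 25) × 5 = 83.2000

83.2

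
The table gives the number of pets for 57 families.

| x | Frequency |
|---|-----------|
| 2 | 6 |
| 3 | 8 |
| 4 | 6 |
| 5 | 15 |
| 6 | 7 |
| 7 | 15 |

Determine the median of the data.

5

Cumulative frequencies: 6, 14, 20, 35, 42, 57
n = 57, so the median is the value in position (n+1)/2 = 29.
Position 29 falls at value 5.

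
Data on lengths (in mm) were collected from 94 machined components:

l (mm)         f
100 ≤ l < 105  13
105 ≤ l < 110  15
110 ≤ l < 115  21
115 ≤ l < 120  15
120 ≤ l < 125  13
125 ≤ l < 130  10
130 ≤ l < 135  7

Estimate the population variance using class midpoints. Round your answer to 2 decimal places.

79.84

Midpoints: 102.5, 107.5, 112.5, 117.5, 122.5, 127.5, 132.5
n = 94, Σfm = 10865, mean = 115.5851
Σfm² = 1263337.5
Σf(m − x̄)² = Σfm² − (Σfm)²/n = 1263337.5 − 10865²/94 = 7505.3191
Population variance = 7505.3191 / 94 = 79.8438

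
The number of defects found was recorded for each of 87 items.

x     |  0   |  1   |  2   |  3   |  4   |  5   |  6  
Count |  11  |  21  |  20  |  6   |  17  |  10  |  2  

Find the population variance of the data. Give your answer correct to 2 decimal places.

2.84

Values: 0, 1, 2, 3, 4, 5, 6
n = 87, Σfx = 209, mean = 2.4023
Σfx² = 749
Σf(x − x̄)² = Σfx² − (Σfx)²/n = 749 − 209²/87 = 246.9195
Population variance = 246.9195 / 87 = 2.8382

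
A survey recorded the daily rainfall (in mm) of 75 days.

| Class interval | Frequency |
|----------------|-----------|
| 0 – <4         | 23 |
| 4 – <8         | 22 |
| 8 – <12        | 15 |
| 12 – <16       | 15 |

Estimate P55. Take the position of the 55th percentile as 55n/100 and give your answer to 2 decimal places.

Cumulative frequencies: 23, 45, 60, 75
n = 75; position = 55n/100 = 41.25.
This falls in the class 4 – <8: L = 4, F = 23, f = 22, h = 4.
55th percentile ≈ 4 + ((41.25 − 23) / 22) × 4 = 7.3182

7.32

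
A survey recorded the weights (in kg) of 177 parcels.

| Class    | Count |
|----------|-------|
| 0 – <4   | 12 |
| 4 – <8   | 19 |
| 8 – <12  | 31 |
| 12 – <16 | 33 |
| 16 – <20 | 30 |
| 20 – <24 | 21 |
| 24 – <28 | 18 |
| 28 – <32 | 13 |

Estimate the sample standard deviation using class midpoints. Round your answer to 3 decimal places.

Midpoints: 2, 6, 10, 14, 18, 22, 26, 30
n = 177, Σfm = 2770, mean = 15.6497
Σfm² = 54052
Σf(m − x̄)² = Σfm² − (Σfm)²/n = 54052 − 2770²/177 = 10702.2825
Sample variance = 10702.2825 / 176 = 60.8084
Standard deviation = √60.8084 = 7.7980

7.798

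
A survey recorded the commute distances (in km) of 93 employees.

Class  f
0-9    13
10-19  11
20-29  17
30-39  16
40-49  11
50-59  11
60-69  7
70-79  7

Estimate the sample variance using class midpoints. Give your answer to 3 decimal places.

443.291

Midpoints: 4.5, 14.5, 24.5, 34.5, 44.5, 54.5, 64.5, 74.5
n = 93, Σfm = 3248.5, mean = 34.9301
Σfm² = 154253.25
Σf(m − x̄)² = Σfm² − (Σfm)²/n = 154253.25 − 3248.5²/93 = 40782.7957
Sample variance = 40782.7957 / 92 = 443.2913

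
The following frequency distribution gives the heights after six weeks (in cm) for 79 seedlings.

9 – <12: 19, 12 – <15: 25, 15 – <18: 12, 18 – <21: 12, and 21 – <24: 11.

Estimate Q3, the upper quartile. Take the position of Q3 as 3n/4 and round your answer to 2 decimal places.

18.81

Cumulative frequencies: 19, 44, 56, 68, 79
n = 79; position = 3n/4 = 59.25.
This falls in the class 18 – <21: L = 18, F = 56, f = 12, h = 3.
Upper quartile ≈ 18 + ((59.25 − 56) / 12) × 3 = 18.8125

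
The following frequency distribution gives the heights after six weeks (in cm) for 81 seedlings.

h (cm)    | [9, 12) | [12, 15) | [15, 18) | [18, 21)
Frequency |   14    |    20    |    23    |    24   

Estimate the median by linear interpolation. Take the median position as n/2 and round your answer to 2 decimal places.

15.85

Cumulative frequencies: 14, 34, 57, 81
n = 81; position = n/2 = 40.5.
This falls in the class [15, 18): L = 15, F = 34, f = 23, h = 3.
Median ≈ 15 + ((40.5 − 34) / 23) × 3 = 15.8478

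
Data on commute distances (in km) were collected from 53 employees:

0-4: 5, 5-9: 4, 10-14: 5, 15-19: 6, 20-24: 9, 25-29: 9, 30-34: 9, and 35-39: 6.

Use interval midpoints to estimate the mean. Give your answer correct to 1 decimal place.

21.7

Midpoints: 2, 7, 12, 17, 22, 27, 32, 37
Σfm = 5×2 + 4×7 + 5×12 + 6×17 + 9×22 + 9×27 + 9×32 + 6×37 = 1151
n = Σf = 53
Mean = 1151 / 53 = 21.7170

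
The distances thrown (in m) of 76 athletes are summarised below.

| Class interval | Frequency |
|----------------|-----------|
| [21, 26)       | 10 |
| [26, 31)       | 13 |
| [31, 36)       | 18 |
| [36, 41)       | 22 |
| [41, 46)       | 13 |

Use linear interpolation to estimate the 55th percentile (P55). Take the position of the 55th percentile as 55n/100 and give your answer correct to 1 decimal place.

36.2

Cumulative frequencies: 10, 23, 41, 63, 76
n = 76; position = 55n/100 = 41.8.
This falls in the class [36, 41): L = 36, F = 41, f = 22, h = 5.
55th percentile ≈ 36 + ((41.8 − 41) / 22) × 5 = 36.1818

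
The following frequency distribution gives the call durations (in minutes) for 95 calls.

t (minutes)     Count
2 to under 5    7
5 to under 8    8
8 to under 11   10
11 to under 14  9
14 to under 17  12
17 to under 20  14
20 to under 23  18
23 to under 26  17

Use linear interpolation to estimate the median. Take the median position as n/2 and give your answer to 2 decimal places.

Cumulative frequencies: 7, 15, 25, 34, 46, 60, 78, 95
n = 95; position = n/2 = 47.5.
This falls in the class 17 to under 20: L = 17, F = 46, f = 14, h = 3.
Median ≈ 17 + ((47.5 − 46) / 14) × 3 = 17.3214

17.32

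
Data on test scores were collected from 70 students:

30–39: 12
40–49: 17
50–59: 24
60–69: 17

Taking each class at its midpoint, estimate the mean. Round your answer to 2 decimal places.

51.07

Midpoints: 34.5, 44.5, 54.5, 64.5
Σfm = 12×34.5 + 17×44.5 + 24×54.5 + 17×64.5 = 3575
n = Σf = 70
Mean = 3575 / 70 = 51.0714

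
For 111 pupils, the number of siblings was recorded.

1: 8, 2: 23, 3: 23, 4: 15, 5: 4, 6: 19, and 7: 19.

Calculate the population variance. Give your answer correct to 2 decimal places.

Values: 1, 2, 3, 4, 5, 6, 7
n = 111, Σfx = 450, mean = 4.0541
Σfx² = 2262
Σf(x − x̄)² = Σfx² − (Σfx)²/n = 2262 − 450²/111 = 437.6757
Population variance = 437.6757 / 111 = 3.9430

3.94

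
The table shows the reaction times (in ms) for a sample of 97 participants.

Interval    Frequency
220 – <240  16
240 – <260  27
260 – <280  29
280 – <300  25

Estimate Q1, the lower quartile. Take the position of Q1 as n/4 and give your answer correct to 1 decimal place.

Cumulative frequencies: 16, 43, 72, 97
n = 97; position = n/4 = 24.25.
This falls in the class 240 – <260: L = 240, F = 16, f = 27, h = 20.
Lower quartile ≈ 240 + ((24.25 − 16) / 27) × 20 = 246.1111

246.1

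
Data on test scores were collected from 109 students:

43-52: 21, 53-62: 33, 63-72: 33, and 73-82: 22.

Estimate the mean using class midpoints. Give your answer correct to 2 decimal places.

Midpoints: 47.5, 57.5, 67.5, 77.5
Σfm = 21×47.5 + 33×57.5 + 33×67.5 + 22×77.5 = 6827.5
n = Σf = 109
Mean = 6827.5 / 109 = 62.6376

62.64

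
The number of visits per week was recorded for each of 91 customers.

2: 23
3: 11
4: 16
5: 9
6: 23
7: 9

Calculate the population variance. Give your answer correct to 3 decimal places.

Values: 2, 3, 4, 5, 6, 7
n = 91, Σfx = 389, mean = 4.2747
Σfx² = 1941
Σf(x − x̄)² = Σfx² − (Σfx)²/n = 1941 − 389²/91 = 278.1319
Population variance = 278.1319 / 91 = 3.0564

3.056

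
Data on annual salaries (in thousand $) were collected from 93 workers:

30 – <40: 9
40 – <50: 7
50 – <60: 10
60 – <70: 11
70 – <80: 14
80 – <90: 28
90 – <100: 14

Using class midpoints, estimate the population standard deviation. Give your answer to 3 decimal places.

18.865

Midpoints: 35, 45, 55, 65, 75, 85, 95
n = 93, Σfm = 6655, mean = 71.5591
Σfm² = 509325
Σf(m − x̄)² = Σfm² − (Σfm)²/n = 509325 − 6655²/93 = 33098.9247
Population variance = 33098.9247 / 93 = 355.9024
Standard deviation = √355.9024 = 18.8654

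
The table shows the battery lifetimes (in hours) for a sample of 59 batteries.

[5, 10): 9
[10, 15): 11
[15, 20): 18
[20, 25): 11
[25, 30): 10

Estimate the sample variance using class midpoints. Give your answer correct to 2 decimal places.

Midpoints: 7.5, 12.5, 17.5, 22.5, 27.5
n = 59, Σfm = 1042.5, mean = 17.6695
Σfm² = 20868.75
Σf(m − x̄)² = Σfm² − (Σfm)²/n = 20868.75 − 1042.5²/59 = 2448.3051
Sample variance = 2448.3051 / 58 = 42.2122

42.21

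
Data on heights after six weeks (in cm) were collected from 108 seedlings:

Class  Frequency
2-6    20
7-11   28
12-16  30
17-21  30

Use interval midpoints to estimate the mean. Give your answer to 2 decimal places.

Midpoints: 4, 9, 14, 19
Σfm = 20×4 + 28×9 + 30×14 + 30×19 = 1322
n = Σf = 108
Mean = 1322 / 108 = 12.2407

12.24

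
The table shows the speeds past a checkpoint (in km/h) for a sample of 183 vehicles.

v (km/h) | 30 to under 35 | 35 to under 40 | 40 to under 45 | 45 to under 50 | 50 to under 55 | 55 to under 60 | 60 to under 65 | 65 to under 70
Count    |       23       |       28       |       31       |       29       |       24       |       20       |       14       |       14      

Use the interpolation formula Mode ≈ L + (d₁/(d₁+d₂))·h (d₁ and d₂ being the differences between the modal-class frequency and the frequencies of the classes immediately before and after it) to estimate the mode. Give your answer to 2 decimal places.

Modal class: 40 to under 45 (highest frequency 31).
d₁ = 31 − 28 = 3, d₂ = 31 − 29 = 2
Mode ≈ 40 + (3/(3+2)) × 5 = 40 + 3.0000 = 43.0000

43.00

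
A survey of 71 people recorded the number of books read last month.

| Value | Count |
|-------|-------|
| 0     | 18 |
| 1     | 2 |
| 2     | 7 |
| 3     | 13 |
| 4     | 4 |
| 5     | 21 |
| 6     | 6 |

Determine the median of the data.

3

Cumulative frequencies: 18, 20, 27, 40, 44, 65, 71
n = 71, so the median is the value in position (n+1)/2 = 36.
Position 36 falls at value 3.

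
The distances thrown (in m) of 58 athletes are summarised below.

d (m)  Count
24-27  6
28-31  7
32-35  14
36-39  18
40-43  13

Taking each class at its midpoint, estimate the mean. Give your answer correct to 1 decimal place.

Midpoints: 25.5, 29.5, 33.5, 37.5, 41.5
Σfm = 6×25.5 + 7×29.5 + 14×33.5 + 18×37.5 + 13×41.5 = 2043
n = Σf = 58
Mean = 2043 / 58 = 35.2241

35.2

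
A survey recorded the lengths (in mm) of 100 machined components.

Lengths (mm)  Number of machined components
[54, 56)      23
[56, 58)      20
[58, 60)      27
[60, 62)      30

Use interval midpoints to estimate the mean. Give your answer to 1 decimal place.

58.3

Midpoints: 55, 57, 59, 61
Σfm = 23×55 + 20×57 + 27×59 + 30×61 = 5828
n = Σf = 100
Mean = 5828 / 100 = 58.2800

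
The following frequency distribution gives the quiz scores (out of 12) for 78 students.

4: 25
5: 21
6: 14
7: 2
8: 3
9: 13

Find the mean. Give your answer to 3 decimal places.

Values: 4, 5, 6, 7, 8, 9
Σfx = 25×4 + 21×5 + 14×6 + 2×7 + 3×8 + 13×9 = 444
n = Σf = 78
Mean = 444 / 78 = 5.6923

5.692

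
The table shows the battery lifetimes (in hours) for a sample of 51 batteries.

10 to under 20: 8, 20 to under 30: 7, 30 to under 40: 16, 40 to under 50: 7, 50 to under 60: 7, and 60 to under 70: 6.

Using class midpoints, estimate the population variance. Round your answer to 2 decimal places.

Midpoints: 15, 25, 35, 45, 55, 65
n = 51, Σfm = 1945, mean = 38.1373
Σfm² = 86475
Σf(m − x̄)² = Σfm² − (Σfm)²/n = 86475 − 1945²/51 = 12298.0392
Population variance = 12298.0392 / 51 = 241.1380

241.14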